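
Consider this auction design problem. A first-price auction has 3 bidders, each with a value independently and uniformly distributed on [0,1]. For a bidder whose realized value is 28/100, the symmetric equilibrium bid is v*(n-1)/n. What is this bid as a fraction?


Step 1: The symmetric BNE bidding function is b(v) = v * (n-1) / n
Step 2: Substitute v = 7/25 and n = 3
Step 3: b = 7/25 * 2/3
Step 4: b = 14/75

14/75


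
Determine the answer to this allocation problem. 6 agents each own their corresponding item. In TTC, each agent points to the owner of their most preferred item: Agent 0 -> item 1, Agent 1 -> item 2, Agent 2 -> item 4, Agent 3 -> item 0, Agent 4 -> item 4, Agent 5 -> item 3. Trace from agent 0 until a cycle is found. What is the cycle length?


Step 1: Trace the pointer graph from agent 0: 0 -> 1 -> 2 -> 4 -> 4
Step 2: A cycle is detected when we revisit agent 4
Step 3: The cycle is: 4 -> 4
Step 4: Cycle length = 1

1


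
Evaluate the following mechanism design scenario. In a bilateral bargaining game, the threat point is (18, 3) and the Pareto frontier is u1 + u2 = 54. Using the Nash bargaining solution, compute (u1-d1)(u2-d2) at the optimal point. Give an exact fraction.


Step 1: The Nash solution splits surplus symmetrically above the disagreement point
Step 2: u1 = (total + d1 - d2)/2 = (54 + 18 - 3)/2 = 69/2
Step 3: u2 = (total - d1 + d2)/2 = (54 - 18 + 3)/2 = 39/2
Step 4: Nash product = (69/2 - 18) * (39/2 - 3)
Step 5: = 33/2 * 33/2 = 1089/4

1089/4


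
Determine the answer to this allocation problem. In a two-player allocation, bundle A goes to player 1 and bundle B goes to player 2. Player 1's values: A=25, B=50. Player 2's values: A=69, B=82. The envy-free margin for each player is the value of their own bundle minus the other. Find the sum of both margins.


Step 1: Player 1's margin = v1(A) - v1(B) = 25 - 50 = -25
Step 2: Player 2's margin = v2(B) - v2(A) = 82 - 69 = 13
Step 3: Total margin = -25 + 13 = -12

-12


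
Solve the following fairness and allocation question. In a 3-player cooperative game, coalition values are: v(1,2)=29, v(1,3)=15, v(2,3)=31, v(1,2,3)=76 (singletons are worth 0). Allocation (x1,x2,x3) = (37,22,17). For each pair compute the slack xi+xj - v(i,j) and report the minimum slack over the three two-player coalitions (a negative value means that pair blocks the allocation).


Step 1: Slack for coalition (1,2): x1+x2 - v12 = 59 - 29 = 30
Step 2: Slack for coalition (1,3): x1+x3 - v13 = 54 - 15 = 39
Step 3: Slack for coalition (2,3): x2+x3 - v23 = 39 - 31 = 8
Step 4: Minimum slack = min(30, 39, 8) = 8, attained by (2,3); no pair can gain by deviating, so the allocation is in the core

8


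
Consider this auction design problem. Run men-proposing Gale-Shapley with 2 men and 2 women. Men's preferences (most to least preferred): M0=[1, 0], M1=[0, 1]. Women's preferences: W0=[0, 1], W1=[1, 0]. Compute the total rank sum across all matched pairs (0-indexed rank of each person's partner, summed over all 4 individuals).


Step 1: Run Gale-Shapley (men propose, women hold best offer):
  M0 proposes to W1; she accepts
  M1 proposes to W0; she accepts
Step 2: Final matching: W0-M1, W1-M0
Step 3: 0-indexed ranks (man's rank of his match, then woman's): 0 + 1 + 0 + 1
Step 4: Total rank sum = 2

2


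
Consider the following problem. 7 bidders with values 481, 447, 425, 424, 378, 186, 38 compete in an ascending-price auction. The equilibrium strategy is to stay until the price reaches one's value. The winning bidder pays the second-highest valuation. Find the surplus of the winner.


Step 1: Identify the highest value: 481
Step 2: Identify the second-highest value: 447
Step 3: The final price = second-highest value = 447
Step 4: Surplus = 481 - 447 = 34

34


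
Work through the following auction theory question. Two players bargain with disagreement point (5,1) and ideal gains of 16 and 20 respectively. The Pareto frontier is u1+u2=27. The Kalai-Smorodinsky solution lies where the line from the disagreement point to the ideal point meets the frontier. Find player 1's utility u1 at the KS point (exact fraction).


Step 1: At the KS point, (u1-d1)/r1 = (u2-d2)/r2 = t and u1+u2 = 27
Step 2: u1 = d1 + r1*t and u2 = d2 + r2*t, so (d1 + r1*t) + (d2 + r2*t) = 27
Step 3: t = (27 - 5 - 1)/(16 + 20) = 21/36 = 7/12
Step 4: u1 = d1 + r1*t = 5 + 16 * 7/12 = 43/3
Step 5: (Check: u2 = d2 + r2*t = 38/3; u1+u2 = 43/3 + 38/3 = 27, on the frontier.)

43/3


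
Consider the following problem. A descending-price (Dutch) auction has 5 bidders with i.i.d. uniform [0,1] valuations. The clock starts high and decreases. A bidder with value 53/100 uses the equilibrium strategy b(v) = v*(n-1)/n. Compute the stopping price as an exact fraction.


Step 1: Dutch auctions are strategically equivalent to first-price auctions
Step 2: The equilibrium bid is b(v) = v*(n-1)/n
Step 3: b = 53/100 * 4/5
Step 4: b = 53/125

53/125


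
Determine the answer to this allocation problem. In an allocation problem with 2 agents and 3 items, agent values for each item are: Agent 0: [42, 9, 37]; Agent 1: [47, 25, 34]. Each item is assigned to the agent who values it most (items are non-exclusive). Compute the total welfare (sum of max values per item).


Step 1: For each item, find the maximum value among all agents.
Step 2: Item 0 -> Agent 1 (value 47)
Step 3: Item 1 -> Agent 1 (value 25)
Step 4: Item 2 -> Agent 0 (value 37)
Step 5: Total welfare = 47 + 25 + 37 = 109

109


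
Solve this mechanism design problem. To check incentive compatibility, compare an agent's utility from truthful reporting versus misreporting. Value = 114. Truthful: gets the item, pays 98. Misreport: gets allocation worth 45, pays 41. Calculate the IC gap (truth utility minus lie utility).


Step 1: U(truth) = value - payment = 114 - 98 = 16
Step 2: U(lie) = allocation - payment = 45 - 41 = 4
Step 3: IC gap = 16 - 4 = 12

12


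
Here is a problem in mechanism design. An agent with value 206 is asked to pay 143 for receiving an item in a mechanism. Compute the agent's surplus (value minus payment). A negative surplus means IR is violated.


Step 1: Surplus = value - payment = 206 - 143 = 63
Step 2: IR is satisfied (surplus >= 0)

63


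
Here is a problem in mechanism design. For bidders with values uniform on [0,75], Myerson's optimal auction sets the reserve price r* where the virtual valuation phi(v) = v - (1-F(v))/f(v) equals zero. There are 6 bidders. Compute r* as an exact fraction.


Step 1: For U[0,75], F(v) = v/75 and f(v) = 1/75
Step 2: phi(v) = v - (1 - v/75)/(1/75) = v - (75 - v) = 2v - 75
Step 3: Set phi(r*) = 0: 2r* - 75 = 0
Step 4: r* = 75/2 (the number of bidders n = 6 does not enter)

75/2


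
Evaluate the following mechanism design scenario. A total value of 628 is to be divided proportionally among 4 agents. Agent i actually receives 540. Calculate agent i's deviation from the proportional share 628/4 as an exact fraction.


Step 1: Proportional share = 628/4 = 157
Step 2: Agent's actual allocation = 540
Step 3: Excess = 540 - 157 = 383

383


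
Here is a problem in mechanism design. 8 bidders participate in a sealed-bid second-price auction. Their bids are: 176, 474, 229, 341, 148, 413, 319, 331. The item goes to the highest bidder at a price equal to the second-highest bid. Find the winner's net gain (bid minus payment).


Step 1: Sort bids in descending order: 474, 413, 341, 331, 319, 229, 176, 148
Step 2: The winning bid is the highest: 474
Step 3: The payment equals the second-highest bid: 413
Step 4: Surplus = winner's bid - payment = 474 - 413 = 61

61


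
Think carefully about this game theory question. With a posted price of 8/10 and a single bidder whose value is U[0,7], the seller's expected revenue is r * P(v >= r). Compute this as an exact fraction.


Step 1: Posted price r = 4/5, value support [0,7]
Step 2: P(v >= r) = (7 - 4/5)/7 = 31/35
Step 3: Expected revenue = r * P(v >= r) = 4/5 * 31/35
Step 4: Revenue = 124/175

124/175


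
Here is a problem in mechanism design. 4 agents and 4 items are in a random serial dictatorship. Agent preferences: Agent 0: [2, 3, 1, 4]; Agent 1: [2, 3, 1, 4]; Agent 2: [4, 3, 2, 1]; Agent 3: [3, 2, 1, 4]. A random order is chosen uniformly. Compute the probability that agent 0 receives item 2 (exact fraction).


Step 1: Agent 0 wants item 2
Step 2: There are 24 possible orderings of agents
Step 3: In 12 orderings, agent 0 gets item 2
Step 4: Probability = 12/24 = 1/2

1/2


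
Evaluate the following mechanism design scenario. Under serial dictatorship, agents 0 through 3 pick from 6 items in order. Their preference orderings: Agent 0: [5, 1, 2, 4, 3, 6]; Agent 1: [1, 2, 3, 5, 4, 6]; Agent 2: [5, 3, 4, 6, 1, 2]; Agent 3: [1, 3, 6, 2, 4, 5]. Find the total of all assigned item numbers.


Step 1: Agent 0 picks item 5
Step 2: Agent 1 picks item 1
Step 3: Agent 2 picks item 3
Step 4: Agent 3 picks item 6
Step 5: Sum = 5 + 1 + 3 + 6 = 15

15


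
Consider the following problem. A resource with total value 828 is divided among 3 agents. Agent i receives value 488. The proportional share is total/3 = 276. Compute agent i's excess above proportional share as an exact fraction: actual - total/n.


Step 1: Proportional share = 828/3 = 276
Step 2: Agent's actual allocation = 488
Step 3: Excess = 488 - 276 = 212

212


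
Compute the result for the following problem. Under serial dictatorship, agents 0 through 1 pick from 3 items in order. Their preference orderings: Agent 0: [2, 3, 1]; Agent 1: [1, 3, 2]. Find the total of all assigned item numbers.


Step 1: Agent 0 picks item 2
Step 2: Agent 1 picks item 1
Step 3: Sum = 2 + 1 = 3

3


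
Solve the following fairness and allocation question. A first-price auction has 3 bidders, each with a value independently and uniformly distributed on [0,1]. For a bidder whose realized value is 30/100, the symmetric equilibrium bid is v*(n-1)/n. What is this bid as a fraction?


Step 1: The symmetric BNE bidding function is b(v) = v * (n-1) / n
Step 2: Substitute v = 3/10 and n = 3
Step 3: b = 3/10 * 2/3
Step 4: b = 1/5

1/5


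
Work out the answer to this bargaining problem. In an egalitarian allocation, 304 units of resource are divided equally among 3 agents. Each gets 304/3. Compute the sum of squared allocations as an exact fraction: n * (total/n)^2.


Step 1: Each agent's share = 304/3
Step 2: Square of each share = (304/3)^2 = 92416/9
Step 3: Sum of squares = 3 * 92416/9 = 92416/3

92416/3


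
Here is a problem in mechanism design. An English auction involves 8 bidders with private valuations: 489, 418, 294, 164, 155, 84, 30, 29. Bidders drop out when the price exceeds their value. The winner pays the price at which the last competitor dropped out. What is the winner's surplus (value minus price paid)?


Step 1: Identify the highest value: 489
Step 2: Identify the second-highest value: 418
Step 3: The final price = second-highest value = 418
Step 4: Surplus = 489 - 418 = 71

71


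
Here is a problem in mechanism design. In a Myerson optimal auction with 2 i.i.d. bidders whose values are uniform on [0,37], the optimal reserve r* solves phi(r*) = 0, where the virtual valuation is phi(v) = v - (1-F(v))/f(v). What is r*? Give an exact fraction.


Step 1: For U[0,37], F(v) = v/37 and f(v) = 1/37
Step 2: phi(v) = v - (1 - v/37)/(1/37) = v - (37 - v) = 2v - 37
Step 3: Set phi(r*) = 0: 2r* - 37 = 0
Step 4: r* = 37/2 (the number of bidders n = 2 does not enter)

37/2


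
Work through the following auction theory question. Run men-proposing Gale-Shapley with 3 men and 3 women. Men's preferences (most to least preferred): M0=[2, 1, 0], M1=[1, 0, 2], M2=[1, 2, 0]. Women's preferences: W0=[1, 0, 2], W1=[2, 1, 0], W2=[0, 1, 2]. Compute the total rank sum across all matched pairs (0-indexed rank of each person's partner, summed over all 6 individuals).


Step 1: Run Gale-Shapley (men propose, women hold best offer):
  M0 proposes to W2; she accepts
  M1 proposes to W1; she accepts
  M2 proposes to W1; she switches from M1
  M1 proposes to W0; she accepts
Step 2: Final matching: W0-M1, W1-M2, W2-M0
Step 3: 0-indexed ranks (man's rank of his match, then woman's): 1 + 0 + 0 + 0 + 0 + 0
Step 4: Total rank sum = 1

1


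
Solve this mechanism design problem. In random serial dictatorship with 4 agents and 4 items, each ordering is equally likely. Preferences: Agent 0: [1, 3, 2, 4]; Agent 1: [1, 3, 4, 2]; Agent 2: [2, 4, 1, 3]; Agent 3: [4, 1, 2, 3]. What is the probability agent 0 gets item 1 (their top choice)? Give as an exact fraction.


Step 1: Agent 0 wants item 1
Step 2: There are 24 possible orderings of agents
Step 3: In 12 orderings, agent 0 gets item 1
Step 4: Probability = 12/24 = 1/2

1/2


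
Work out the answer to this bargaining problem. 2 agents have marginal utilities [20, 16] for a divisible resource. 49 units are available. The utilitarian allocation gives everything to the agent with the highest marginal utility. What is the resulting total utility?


Step 1: The marginal utilities are [20, 16]
Step 2: The highest marginal utility is 20
Step 3: All 49 units go to that agent
Step 4: Total utility = 20 * 49 = 980

980


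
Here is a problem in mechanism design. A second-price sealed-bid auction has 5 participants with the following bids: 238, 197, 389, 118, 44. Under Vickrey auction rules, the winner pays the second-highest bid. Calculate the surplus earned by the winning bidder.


Step 1: Sort bids in descending order: 389, 238, 197, 118, 44
Step 2: The winning bid is the highest: 389
Step 3: The payment equals the second-highest bid: 238
Step 4: Surplus = winner's bid - payment = 389 - 238 = 151

151


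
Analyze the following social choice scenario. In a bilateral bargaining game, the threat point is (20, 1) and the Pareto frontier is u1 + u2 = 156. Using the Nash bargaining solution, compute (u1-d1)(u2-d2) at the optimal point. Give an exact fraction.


Step 1: The Nash solution splits surplus symmetrically above the disagreement point
Step 2: u1 = (total + d1 - d2)/2 = (156 + 20 - 1)/2 = 175/2
Step 3: u2 = (total - d1 + d2)/2 = (156 - 20 + 1)/2 = 137/2
Step 4: Nash product = (175/2 - 20) * (137/2 - 1)
Step 5: = 135/2 * 135/2 = 18225/4

18225/4


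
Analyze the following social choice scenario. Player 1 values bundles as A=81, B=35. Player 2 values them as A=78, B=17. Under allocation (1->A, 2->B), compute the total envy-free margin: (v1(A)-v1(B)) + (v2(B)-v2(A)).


Step 1: Player 1's margin = v1(A) - v1(B) = 81 - 35 = 46
Step 2: Player 2's margin = v2(B) - v2(A) = 17 - 78 = -61
Step 3: Total margin = 46 + -61 = -15

-15


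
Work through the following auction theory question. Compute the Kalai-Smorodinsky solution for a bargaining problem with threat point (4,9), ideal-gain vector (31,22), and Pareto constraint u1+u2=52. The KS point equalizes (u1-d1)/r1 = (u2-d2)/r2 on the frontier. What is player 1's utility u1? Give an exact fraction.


Step 1: At the KS point, (u1-d1)/r1 = (u2-d2)/r2 = t and u1+u2 = 52
Step 2: u1 = d1 + r1*t and u2 = d2 + r2*t, so (d1 + r1*t) + (d2 + r2*t) = 52
Step 3: t = (52 - 4 - 9)/(31 + 22) = 39/53
Step 4: u1 = d1 + r1*t = 4 + 31 * 39/53 = 1421/53
Step 5: (Check: u2 = d2 + r2*t = 1335/53; u1+u2 = 1421/53 + 1335/53 = 52, on the frontier.)

1421/53


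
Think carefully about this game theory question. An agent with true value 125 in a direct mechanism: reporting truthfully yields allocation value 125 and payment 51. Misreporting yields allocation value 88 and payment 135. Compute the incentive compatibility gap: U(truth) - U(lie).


Step 1: U(truth) = value - payment = 125 - 51 = 74
Step 2: U(lie) = allocation - payment = 88 - 135 = -47
Step 3: IC gap = 74 - (-47) = 121

121


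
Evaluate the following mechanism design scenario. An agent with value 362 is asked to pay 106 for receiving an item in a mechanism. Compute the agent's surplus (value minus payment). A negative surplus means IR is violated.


Step 1: Surplus = value - payment = 362 - 106 = 256
Step 2: IR is satisfied (surplus >= 0)

256


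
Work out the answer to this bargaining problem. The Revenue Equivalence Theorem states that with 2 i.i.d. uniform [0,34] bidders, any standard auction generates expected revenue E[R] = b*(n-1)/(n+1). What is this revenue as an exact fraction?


Step 1: By Revenue Equivalence, expected revenue = b*(n-1)/(n+1)
Step 2: Substituting n = 2, b = 34
Step 3: Revenue = 34*(2-1)/(2+1) = 34*1/3
Step 4: Revenue = 34/3

34/3


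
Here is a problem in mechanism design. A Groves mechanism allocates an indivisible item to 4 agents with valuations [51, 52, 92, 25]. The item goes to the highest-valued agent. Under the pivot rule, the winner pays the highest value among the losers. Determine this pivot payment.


Step 1: The efficient winner is agent 2 with value 92
Step 2: Other agents' values: [51, 52, 25]
Step 3: Pivot payment = max(others) = 52
Step 4: The winner pays 52

52


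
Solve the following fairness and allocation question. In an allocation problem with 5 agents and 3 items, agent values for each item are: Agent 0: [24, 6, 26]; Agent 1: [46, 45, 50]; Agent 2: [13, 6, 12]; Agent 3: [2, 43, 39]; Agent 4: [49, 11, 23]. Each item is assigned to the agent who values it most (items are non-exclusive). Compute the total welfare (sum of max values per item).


Step 1: For each item, find the maximum value among all agents.
Step 2: Item 0 -> Agent 4 (value 49)
Step 3: Item 1 -> Agent 1 (value 45)
Step 4: Item 2 -> Agent 1 (value 50)
Step 5: Total welfare = 49 + 45 + 50 = 144

144


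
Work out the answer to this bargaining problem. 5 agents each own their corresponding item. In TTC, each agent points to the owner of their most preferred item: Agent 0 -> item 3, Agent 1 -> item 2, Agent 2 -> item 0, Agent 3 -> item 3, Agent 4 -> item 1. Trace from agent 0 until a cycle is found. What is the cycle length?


Step 1: Trace the pointer graph from agent 0: 0 -> 3 -> 3
Step 2: A cycle is detected when we revisit agent 3
Step 3: The cycle is: 3 -> 3
Step 4: Cycle length = 1

1


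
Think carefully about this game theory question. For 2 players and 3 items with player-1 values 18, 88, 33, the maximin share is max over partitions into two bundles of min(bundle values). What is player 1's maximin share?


Step 1: Item values = 18, 88, 33
Step 2: Enumerate all 2-bundle partitions and take the smaller bundle:
  Partition 1: {18} vs {88,33} -> bundles 18, 121; min = 18
  Partition 2: {88} vs {18,33} -> bundles 88, 51; min = 51
  Partition 3: {33} vs {18,88} -> bundles 33, 106; min = 33
Step 3: MMS = max(18, 51, 33) = 51

51


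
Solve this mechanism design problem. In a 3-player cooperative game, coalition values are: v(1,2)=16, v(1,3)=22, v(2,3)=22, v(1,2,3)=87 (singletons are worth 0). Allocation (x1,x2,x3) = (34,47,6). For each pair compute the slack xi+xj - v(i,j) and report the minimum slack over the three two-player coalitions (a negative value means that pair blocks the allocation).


Step 1: Slack for coalition (1,2): x1+x2 - v12 = 81 - 16 = 65
Step 2: Slack for coalition (1,3): x1+x3 - v13 = 40 - 22 = 18
Step 3: Slack for coalition (2,3): x2+x3 - v23 = 53 - 22 = 31
Step 4: Minimum slack = min(65, 18, 31) = 18, attained by (1,3); no pair can gain by deviating, so the allocation is in the core

18


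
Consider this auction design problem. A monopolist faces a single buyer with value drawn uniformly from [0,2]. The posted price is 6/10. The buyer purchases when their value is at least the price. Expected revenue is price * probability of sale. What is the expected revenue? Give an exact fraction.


Step 1: Posted price r = 3/5, value support [0,2]
Step 2: P(v >= r) = (2 - 3/5)/2 = 7/10
Step 3: Expected revenue = r * P(v >= r) = 3/5 * 7/10
Step 4: Revenue = 21/50

21/50


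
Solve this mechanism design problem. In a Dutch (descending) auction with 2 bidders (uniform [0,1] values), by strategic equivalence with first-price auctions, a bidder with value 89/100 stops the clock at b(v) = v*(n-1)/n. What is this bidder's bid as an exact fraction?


Step 1: Dutch auctions are strategically equivalent to first-price auctions
Step 2: The equilibrium bid is b(v) = v*(n-1)/n
Step 3: b = 89/100 * 1/2
Step 4: b = 89/200

89/200


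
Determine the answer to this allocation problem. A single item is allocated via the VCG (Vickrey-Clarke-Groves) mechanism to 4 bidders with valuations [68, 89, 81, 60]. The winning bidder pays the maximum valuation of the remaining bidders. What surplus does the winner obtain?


Step 1: The winner is the agent with the highest value: agent 1 with value 89
Step 2: Values of other agents: [68, 81, 60]
Step 3: VCG payment = max of others' values = 81
Step 4: Surplus = 89 - 81 = 8

8


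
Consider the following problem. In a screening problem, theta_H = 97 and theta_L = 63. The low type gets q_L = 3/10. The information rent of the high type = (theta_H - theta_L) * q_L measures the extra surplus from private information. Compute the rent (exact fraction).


Step 1: theta_H - theta_L = 97 - 63 = 34
Step 2: Information rent = (theta_H - theta_L) * q_L
Step 3: = 34 * 3/10
Step 4: = 51/5

51/5


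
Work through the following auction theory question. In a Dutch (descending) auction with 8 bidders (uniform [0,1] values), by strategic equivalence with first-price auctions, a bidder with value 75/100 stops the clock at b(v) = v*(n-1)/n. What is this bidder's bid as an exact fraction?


Step 1: Dutch auctions are strategically equivalent to first-price auctions
Step 2: The equilibrium bid is b(v) = v*(n-1)/n
Step 3: b = 3/4 * 7/8
Step 4: b = 21/32

21/32


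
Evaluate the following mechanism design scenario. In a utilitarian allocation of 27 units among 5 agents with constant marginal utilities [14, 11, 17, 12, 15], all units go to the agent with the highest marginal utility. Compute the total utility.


Step 1: The marginal utilities are [14, 11, 17, 12, 15]
Step 2: The highest marginal utility is 17
Step 3: All 27 units go to that agent
Step 4: Total utility = 17 * 27 = 459

459


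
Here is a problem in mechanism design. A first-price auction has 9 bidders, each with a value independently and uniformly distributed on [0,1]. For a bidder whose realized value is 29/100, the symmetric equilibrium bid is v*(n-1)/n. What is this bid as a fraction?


Step 1: The symmetric BNE bidding function is b(v) = v * (n-1) / n
Step 2: Substitute v = 29/100 and n = 9
Step 3: b = 29/100 * 8/9
Step 4: b = 58/225

58/225


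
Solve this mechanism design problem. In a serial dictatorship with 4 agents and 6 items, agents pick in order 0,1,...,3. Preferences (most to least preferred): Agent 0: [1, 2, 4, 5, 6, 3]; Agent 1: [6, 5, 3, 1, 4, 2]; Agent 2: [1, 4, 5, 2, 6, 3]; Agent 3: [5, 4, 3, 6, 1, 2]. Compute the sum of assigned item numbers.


Step 1: Agent 0 picks item 1
Step 2: Agent 1 picks item 6
Step 3: Agent 2 picks item 4
Step 4: Agent 3 picks item 5
Step 5: Sum = 1 + 6 + 4 + 5 = 16

16


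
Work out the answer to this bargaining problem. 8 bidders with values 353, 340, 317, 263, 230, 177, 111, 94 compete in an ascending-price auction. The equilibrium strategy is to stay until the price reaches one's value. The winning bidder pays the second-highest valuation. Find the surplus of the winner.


Step 1: Identify the highest value: 353
Step 2: Identify the second-highest value: 340
Step 3: The final price = second-highest value = 340
Step 4: Surplus = 353 - 340 = 13

13


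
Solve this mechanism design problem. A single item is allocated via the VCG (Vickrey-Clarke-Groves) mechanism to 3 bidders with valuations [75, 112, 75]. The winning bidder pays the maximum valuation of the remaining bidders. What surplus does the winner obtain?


Step 1: The winner is the agent with the highest value: agent 1 with value 112
Step 2: Values of other agents: [75, 75]
Step 3: VCG payment = max of others' values = 75
Step 4: Surplus = 112 - 75 = 37

37


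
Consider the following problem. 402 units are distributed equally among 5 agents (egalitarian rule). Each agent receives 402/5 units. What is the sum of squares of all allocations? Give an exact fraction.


Step 1: Each agent's share = 402/5
Step 2: Square of each share = (402/5)^2 = 161604/25
Step 3: Sum of squares = 5 * 161604/25 = 161604/5

161604/5


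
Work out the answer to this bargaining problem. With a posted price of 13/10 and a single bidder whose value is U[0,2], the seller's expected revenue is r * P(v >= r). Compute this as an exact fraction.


Step 1: Posted price r = 13/10, value support [0,2]
Step 2: P(v >= r) = (2 - 13/10)/2 = 7/20
Step 3: Expected revenue = r * P(v >= r) = 13/10 * 7/20
Step 4: Revenue = 91/200

91/200


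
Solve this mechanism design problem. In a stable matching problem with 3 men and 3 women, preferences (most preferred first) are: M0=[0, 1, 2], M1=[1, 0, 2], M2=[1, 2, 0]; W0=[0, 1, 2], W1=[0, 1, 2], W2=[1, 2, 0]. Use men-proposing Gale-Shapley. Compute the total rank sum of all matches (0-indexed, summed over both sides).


Step 1: Run Gale-Shapley (men propose, women hold best offer):
  M0 proposes to W0; she accepts
  M1 proposes to W1; she accepts
  M2 proposes to W1; rejected
  M2 proposes to W2; she accepts
Step 2: Final matching: W0-M0, W1-M1, W2-M2
Step 3: 0-indexed ranks (man's rank of his match, then woman's): 0 + 0 + 0 + 1 + 1 + 1
Step 4: Total rank sum = 3

3


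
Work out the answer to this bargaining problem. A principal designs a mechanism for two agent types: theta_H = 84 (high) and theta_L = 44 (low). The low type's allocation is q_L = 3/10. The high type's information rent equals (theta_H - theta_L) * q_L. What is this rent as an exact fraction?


Step 1: theta_H - theta_L = 84 - 44 = 40
Step 2: Information rent = (theta_H - theta_L) * q_L
Step 3: = 40 * 3/10
Step 4: = 12

12


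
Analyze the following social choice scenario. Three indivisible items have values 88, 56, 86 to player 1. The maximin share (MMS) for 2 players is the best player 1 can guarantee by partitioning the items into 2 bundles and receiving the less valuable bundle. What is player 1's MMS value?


Step 1: Item values = 88, 56, 86
Step 2: Enumerate all 2-bundle partitions and take the smaller bundle:
  Partition 1: {88} vs {56,86} -> bundles 88, 142; min = 88
  Partition 2: {56} vs {88,86} -> bundles 56, 174; min = 56
  Partition 3: {86} vs {88,56} -> bundles 86, 144; min = 86
Step 3: MMS = max(88, 56, 86) = 88

88


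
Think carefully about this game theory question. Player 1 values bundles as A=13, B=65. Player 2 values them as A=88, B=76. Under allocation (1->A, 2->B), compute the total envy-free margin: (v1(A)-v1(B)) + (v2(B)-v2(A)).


Step 1: Player 1's margin = v1(A) - v1(B) = 13 - 65 = -52
Step 2: Player 2's margin = v2(B) - v2(A) = 76 - 88 = -12
Step 3: Total margin = -52 + -12 = -64

-64


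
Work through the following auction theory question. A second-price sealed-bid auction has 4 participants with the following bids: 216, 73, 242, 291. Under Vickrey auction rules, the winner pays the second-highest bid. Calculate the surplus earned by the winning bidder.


Step 1: Sort bids in descending order: 291, 242, 216, 73
Step 2: The winning bid is the highest: 291
Step 3: The payment equals the second-highest bid: 242
Step 4: Surplus = winner's bid - payment = 291 - 242 = 49

49


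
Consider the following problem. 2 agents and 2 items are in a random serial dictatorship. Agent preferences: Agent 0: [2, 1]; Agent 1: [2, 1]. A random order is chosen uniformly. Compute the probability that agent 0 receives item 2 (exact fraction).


Step 1: Agent 0 wants item 2
Step 2: There are 2 possible orderings of agents
Step 3: In 1 orderings, agent 0 gets item 2
Step 4: Probability = 1/2

1/2


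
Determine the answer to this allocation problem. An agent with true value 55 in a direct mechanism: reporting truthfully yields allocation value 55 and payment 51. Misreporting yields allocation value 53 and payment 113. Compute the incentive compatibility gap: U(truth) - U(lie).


Step 1: U(truth) = value - payment = 55 - 51 = 4
Step 2: U(lie) = allocation - payment = 53 - 113 = -60
Step 3: IC gap = 4 - (-60) = 64

64


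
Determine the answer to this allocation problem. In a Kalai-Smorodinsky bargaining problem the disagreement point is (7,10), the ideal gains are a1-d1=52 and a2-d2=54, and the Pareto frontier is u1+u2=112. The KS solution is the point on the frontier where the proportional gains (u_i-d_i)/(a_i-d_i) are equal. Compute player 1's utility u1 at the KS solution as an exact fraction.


Step 1: At the KS point, (u1-d1)/r1 = (u2-d2)/r2 = t and u1+u2 = 112
Step 2: u1 = d1 + r1*t and u2 = d2 + r2*t, so (d1 + r1*t) + (d2 + r2*t) = 112
Step 3: t = (112 - 7 - 10)/(52 + 54) = 95/106
Step 4: u1 = d1 + r1*t = 7 + 52 * 95/106 = 2841/53
Step 5: (Check: u2 = d2 + r2*t = 3095/53; u1+u2 = 2841/53 + 3095/53 = 112, on the frontier.)

2841/53


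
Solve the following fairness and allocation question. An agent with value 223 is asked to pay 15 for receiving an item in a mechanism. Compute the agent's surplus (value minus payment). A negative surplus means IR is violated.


Step 1: Surplus = value - payment = 223 - 15 = 208
Step 2: IR is satisfied (surplus >= 0)

208


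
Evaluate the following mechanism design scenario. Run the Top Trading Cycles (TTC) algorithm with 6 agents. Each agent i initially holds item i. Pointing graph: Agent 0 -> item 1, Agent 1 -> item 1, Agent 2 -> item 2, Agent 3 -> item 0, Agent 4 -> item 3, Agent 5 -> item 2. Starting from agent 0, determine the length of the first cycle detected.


Step 1: Trace the pointer graph from agent 0: 0 -> 1 -> 1
Step 2: A cycle is detected when we revisit agent 1
Step 3: The cycle is: 1 -> 1
Step 4: Cycle length = 1

1


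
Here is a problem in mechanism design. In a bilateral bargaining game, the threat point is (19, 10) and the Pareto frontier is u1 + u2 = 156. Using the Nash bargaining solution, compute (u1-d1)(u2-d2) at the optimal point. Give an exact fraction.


Step 1: The Nash solution splits surplus symmetrically above the disagreement point
Step 2: u1 = (total + d1 - d2)/2 = (156 + 19 - 10)/2 = 165/2
Step 3: u2 = (total - d1 + d2)/2 = (156 - 19 + 10)/2 = 147/2
Step 4: Nash product = (165/2 - 19) * (147/2 - 10)
Step 5: = 127/2 * 127/2 = 16129/4

16129/4


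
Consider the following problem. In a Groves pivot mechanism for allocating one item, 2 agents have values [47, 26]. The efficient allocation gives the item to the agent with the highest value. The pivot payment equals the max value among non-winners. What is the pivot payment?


Step 1: The efficient winner is agent 0 with value 47
Step 2: Other agents' values: [26]
Step 3: Pivot payment = max(others) = 26
Step 4: The winner pays 26

26


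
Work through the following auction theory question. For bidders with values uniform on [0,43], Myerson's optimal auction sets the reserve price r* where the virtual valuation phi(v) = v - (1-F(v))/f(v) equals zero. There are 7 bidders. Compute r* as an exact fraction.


Step 1: For U[0,43], F(v) = v/43 and f(v) = 1/43
Step 2: phi(v) = v - (1 - v/43)/(1/43) = v - (43 - v) = 2v - 43
Step 3: Set phi(r*) = 0: 2r* - 43 = 0
Step 4: r* = 43/2 (the number of bidders n = 7 does not enter)

43/2


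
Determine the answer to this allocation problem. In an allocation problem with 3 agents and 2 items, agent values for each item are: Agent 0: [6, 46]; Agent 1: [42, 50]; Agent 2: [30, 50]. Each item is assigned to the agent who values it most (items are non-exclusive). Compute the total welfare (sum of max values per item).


Step 1: For each item, find the maximum value among all agents.
Step 2: Item 0 -> Agent 1 (value 42)
Step 3: Item 1 -> Agent 1 (value 50)
Step 4: Total welfare = 42 + 50 = 92

92


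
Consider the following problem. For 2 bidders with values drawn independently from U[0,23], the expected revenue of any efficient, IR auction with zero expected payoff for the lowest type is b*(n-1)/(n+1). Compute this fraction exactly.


Step 1: By Revenue Equivalence, expected revenue = b*(n-1)/(n+1)
Step 2: Substituting n = 2, b = 23
Step 3: Revenue = 23*(2-1)/(2+1) = 23*1/3
Step 4: Revenue = 23/3

23/3


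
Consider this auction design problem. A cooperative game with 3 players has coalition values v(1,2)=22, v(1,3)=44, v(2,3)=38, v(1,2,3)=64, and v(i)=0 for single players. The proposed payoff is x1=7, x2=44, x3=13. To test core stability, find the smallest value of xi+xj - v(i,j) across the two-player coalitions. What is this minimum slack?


Step 1: Slack for coalition (1,2): x1+x2 - v12 = 51 - 22 = 29
Step 2: Slack for coalition (1,3): x1+x3 - v13 = 20 - 44 = -24
Step 3: Slack for coalition (2,3): x2+x3 - v23 = 57 - 38 = 19
Step 4: Minimum slack = min(29, -24, 19) = -24, attained by (1,3); coalition (1,3) can block (slack < 0), so the allocation is not in the core

-24


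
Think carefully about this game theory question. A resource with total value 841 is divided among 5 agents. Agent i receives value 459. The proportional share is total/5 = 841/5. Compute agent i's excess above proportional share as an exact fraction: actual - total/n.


Step 1: Proportional share = 841/5
Step 2: Agent's actual allocation = 459
Step 3: Excess = 459 - 841/5 = 1454/5

1454/5


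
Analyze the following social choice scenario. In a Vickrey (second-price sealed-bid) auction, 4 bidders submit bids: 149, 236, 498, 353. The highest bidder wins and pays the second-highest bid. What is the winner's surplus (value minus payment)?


Step 1: Sort bids in descending order: 498, 353, 236, 149
Step 2: The winning bid is the highest: 498
Step 3: The payment equals the second-highest bid: 353
Step 4: Surplus = winner's bid - payment = 498 - 353 = 145

145


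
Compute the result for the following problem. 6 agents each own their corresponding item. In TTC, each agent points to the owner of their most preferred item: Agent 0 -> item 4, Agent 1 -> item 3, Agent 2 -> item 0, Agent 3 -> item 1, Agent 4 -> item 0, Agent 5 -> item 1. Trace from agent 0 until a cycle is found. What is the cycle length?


Step 1: Trace the pointer graph from agent 0: 0 -> 4 -> 0
Step 2: A cycle is detected when we revisit agent 0
Step 3: The cycle is: 0 -> 4 -> 0
Step 4: Cycle length = 2

2


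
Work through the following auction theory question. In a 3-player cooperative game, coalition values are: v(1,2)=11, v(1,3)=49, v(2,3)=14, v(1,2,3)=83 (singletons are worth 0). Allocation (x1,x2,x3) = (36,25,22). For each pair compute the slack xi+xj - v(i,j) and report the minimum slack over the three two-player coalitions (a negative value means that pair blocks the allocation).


Step 1: Slack for coalition (1,2): x1+x2 - v12 = 61 - 11 = 50
Step 2: Slack for coalition (1,3): x1+x3 - v13 = 58 - 49 = 9
Step 3: Slack for coalition (2,3): x2+x3 - v23 = 47 - 14 = 33
Step 4: Minimum slack = min(50, 9, 33) = 9, attained by (1,3); no pair can gain by deviating, so the allocation is in the core

9


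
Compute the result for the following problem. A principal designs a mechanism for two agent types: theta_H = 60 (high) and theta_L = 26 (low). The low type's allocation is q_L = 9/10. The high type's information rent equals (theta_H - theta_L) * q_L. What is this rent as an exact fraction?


Step 1: theta_H - theta_L = 60 - 26 = 34
Step 2: Information rent = (theta_H - theta_L) * q_L
Step 3: = 34 * 9/10
Step 4: = 153/5

153/5


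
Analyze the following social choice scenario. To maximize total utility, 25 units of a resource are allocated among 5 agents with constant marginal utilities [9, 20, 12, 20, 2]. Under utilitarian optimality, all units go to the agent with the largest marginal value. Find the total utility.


Step 1: The marginal utilities are [9, 20, 12, 20, 2]
Step 2: The highest marginal utility is 20
Step 3: All 25 units go to that agent
Step 4: Total utility = 20 * 25 = 500

500


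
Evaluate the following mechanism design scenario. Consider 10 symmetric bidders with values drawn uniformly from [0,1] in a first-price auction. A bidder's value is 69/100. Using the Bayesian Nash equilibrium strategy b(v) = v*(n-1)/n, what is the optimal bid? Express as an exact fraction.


Step 1: The symmetric BNE bidding function is b(v) = v * (n-1) / n
Step 2: Substitute v = 69/100 and n = 10
Step 3: b = 69/100 * 9/10
Step 4: b = 621/1000

621/1000


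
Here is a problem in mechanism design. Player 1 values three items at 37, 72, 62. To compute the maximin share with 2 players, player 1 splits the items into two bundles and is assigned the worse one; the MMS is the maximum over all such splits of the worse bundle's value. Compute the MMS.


Step 1: Item values = 37, 72, 62
Step 2: Enumerate all 2-bundle partitions and take the smaller bundle:
  Partition 1: {37} vs {72,62} -> bundles 37, 134; min = 37
  Partition 2: {72} vs {37,62} -> bundles 72, 99; min = 72
  Partition 3: {62} vs {37,72} -> bundles 62, 109; min = 62
Step 3: MMS = max(37, 72, 62) = 72

72


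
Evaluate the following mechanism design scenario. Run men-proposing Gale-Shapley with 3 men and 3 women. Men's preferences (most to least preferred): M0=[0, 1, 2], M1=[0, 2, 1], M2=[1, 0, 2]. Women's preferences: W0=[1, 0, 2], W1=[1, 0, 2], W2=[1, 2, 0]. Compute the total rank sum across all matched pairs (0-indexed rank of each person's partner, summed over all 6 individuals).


Step 1: Run Gale-Shapley (men propose, women hold best offer):
  M0 proposes to W0; she accepts
  M1 proposes to W0; she switches from M0
  M2 proposes to W1; she accepts
  M0 proposes to W1; she switches from M2
  M2 proposes to W0; rejected
  M2 proposes to W2; she accepts
Step 2: Final matching: W0-M1, W1-M0, W2-M2
Step 3: 0-indexed ranks (man's rank of his match, then woman's): 0 + 0 + 1 + 1 + 2 + 1
Step 4: Total rank sum = 5

5


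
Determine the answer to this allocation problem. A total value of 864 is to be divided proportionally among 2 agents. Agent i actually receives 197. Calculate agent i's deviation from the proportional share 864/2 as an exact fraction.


Step 1: Proportional share = 864/2 = 432
Step 2: Agent's actual allocation = 197
Step 3: Excess = 197 - 432 = -235

-235


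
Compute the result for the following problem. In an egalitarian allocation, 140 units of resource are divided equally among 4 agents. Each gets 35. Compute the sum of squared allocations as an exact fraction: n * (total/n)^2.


Step 1: Each agent's share = 140/4 = 35
Step 2: Square of each share = (35)^2 = 1225
Step 3: Sum of squares = 4 * 1225 = 4900

4900


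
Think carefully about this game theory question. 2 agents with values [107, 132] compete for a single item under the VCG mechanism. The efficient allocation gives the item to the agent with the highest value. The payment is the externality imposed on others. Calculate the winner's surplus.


Step 1: The winner is the agent with the highest value: agent 1 with value 132
Step 2: Values of other agents: [107]
Step 3: VCG payment = max of others' values = 107
Step 4: Surplus = 132 - 107 = 25

25


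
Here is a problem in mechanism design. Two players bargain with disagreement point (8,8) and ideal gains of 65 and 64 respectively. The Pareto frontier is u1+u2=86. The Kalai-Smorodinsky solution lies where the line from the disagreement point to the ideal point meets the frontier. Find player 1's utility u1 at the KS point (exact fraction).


Step 1: At the KS point, (u1-d1)/r1 = (u2-d2)/r2 = t and u1+u2 = 86
Step 2: u1 = d1 + r1*t and u2 = d2 + r2*t, so (d1 + r1*t) + (d2 + r2*t) = 86
Step 3: t = (86 - 8 - 8)/(65 + 64) = 70/129
Step 4: u1 = d1 + r1*t = 8 + 65 * 70/129 = 5582/129
Step 5: (Check: u2 = d2 + r2*t = 5512/129; u1+u2 = 5582/129 + 5512/129 = 86, on the frontier.)

5582/129


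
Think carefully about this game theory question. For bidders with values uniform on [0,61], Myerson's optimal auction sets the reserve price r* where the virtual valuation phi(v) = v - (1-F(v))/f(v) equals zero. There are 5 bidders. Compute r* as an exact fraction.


Step 1: For U[0,61], F(v) = v/61 and f(v) = 1/61
Step 2: phi(v) = v - (1 - v/61)/(1/61) = v - (61 - v) = 2v - 61
Step 3: Set phi(r*) = 0: 2r* - 61 = 0
Step 4: r* = 61/2 (the number of bidders n = 5 does not enter)

61/2
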